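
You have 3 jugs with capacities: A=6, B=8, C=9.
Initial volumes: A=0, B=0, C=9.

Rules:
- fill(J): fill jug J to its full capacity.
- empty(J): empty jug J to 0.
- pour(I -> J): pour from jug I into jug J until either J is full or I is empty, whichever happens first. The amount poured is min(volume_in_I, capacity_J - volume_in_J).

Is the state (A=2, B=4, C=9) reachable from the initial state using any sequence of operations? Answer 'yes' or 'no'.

BFS from (A=0, B=0, C=9):
  1. fill(A) -> (A=6 B=0 C=9)
  2. pour(A -> B) -> (A=0 B=6 C=9)
  3. pour(C -> A) -> (A=6 B=6 C=3)
  4. pour(A -> B) -> (A=4 B=8 C=3)
  5. pour(B -> C) -> (A=4 B=2 C=9)
  6. empty(C) -> (A=4 B=2 C=0)
  7. pour(A -> C) -> (A=0 B=2 C=4)
  8. pour(B -> A) -> (A=2 B=0 C=4)
  9. pour(C -> B) -> (A=2 B=4 C=0)
  10. fill(C) -> (A=2 B=4 C=9)
Target reached → yes.

Answer: yes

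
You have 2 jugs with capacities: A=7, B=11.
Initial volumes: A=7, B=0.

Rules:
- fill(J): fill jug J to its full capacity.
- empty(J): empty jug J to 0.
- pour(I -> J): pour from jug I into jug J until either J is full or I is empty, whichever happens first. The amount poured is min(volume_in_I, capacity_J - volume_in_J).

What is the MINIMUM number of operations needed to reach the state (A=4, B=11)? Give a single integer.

Answer: 6

Derivation:
BFS from (A=7, B=0). One shortest path:
  1. empty(A) -> (A=0 B=0)
  2. fill(B) -> (A=0 B=11)
  3. pour(B -> A) -> (A=7 B=4)
  4. empty(A) -> (A=0 B=4)
  5. pour(B -> A) -> (A=4 B=0)
  6. fill(B) -> (A=4 B=11)
Reached target in 6 moves.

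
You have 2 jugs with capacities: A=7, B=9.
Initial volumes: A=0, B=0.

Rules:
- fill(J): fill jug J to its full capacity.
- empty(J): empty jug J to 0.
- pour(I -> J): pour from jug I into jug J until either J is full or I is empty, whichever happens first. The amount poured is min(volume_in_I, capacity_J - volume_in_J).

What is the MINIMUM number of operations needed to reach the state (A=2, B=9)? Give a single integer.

BFS from (A=0, B=0). One shortest path:
  1. fill(B) -> (A=0 B=9)
  2. pour(B -> A) -> (A=7 B=2)
  3. empty(A) -> (A=0 B=2)
  4. pour(B -> A) -> (A=2 B=0)
  5. fill(B) -> (A=2 B=9)
Reached target in 5 moves.

Answer: 5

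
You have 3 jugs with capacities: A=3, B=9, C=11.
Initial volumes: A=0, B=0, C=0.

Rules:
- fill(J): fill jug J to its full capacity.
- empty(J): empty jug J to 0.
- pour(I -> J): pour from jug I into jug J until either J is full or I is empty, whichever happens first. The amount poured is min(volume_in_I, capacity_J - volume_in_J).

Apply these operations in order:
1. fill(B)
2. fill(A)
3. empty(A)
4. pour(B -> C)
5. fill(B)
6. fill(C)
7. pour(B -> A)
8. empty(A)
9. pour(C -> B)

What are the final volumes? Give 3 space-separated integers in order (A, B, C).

Answer: 0 9 8

Derivation:
Step 1: fill(B) -> (A=0 B=9 C=0)
Step 2: fill(A) -> (A=3 B=9 C=0)
Step 3: empty(A) -> (A=0 B=9 C=0)
Step 4: pour(B -> C) -> (A=0 B=0 C=9)
Step 5: fill(B) -> (A=0 B=9 C=9)
Step 6: fill(C) -> (A=0 B=9 C=11)
Step 7: pour(B -> A) -> (A=3 B=6 C=11)
Step 8: empty(A) -> (A=0 B=6 C=11)
Step 9: pour(C -> B) -> (A=0 B=9 C=8)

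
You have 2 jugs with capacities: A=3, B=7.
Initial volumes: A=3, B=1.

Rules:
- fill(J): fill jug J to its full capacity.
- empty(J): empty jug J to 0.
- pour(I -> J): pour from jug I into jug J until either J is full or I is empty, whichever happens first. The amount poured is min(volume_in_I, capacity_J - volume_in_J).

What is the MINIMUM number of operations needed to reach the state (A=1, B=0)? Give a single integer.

BFS from (A=3, B=1). One shortest path:
  1. empty(A) -> (A=0 B=1)
  2. pour(B -> A) -> (A=1 B=0)
Reached target in 2 moves.

Answer: 2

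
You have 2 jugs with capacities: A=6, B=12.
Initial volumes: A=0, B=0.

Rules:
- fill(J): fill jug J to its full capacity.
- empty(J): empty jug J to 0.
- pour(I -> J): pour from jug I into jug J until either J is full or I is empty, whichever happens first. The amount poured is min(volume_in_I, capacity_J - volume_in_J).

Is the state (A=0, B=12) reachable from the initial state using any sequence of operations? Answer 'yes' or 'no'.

Answer: yes

Derivation:
BFS from (A=0, B=0):
  1. fill(B) -> (A=0 B=12)
Target reached → yes.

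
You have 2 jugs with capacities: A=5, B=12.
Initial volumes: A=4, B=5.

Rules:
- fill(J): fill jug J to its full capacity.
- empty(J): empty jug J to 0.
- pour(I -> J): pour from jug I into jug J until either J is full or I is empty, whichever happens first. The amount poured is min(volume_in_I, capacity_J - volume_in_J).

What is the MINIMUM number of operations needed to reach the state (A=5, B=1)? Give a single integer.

BFS from (A=4, B=5). One shortest path:
  1. fill(B) -> (A=4 B=12)
  2. pour(B -> A) -> (A=5 B=11)
  3. empty(A) -> (A=0 B=11)
  4. pour(B -> A) -> (A=5 B=6)
  5. empty(A) -> (A=0 B=6)
  6. pour(B -> A) -> (A=5 B=1)
Reached target in 6 moves.

Answer: 6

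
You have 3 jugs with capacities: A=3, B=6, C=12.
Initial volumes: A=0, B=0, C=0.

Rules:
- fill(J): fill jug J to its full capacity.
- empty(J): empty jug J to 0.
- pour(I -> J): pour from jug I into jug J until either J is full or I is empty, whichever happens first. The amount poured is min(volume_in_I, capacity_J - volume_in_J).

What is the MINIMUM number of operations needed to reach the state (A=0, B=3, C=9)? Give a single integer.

BFS from (A=0, B=0, C=0). One shortest path:
  1. fill(C) -> (A=0 B=0 C=12)
  2. pour(C -> A) -> (A=3 B=0 C=9)
  3. pour(A -> B) -> (A=0 B=3 C=9)
Reached target in 3 moves.

Answer: 3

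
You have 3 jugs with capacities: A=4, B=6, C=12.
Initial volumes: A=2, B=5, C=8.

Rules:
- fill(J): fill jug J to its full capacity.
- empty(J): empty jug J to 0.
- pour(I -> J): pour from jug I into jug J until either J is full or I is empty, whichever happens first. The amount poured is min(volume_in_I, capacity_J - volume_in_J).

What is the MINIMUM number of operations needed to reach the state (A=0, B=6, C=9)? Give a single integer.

BFS from (A=2, B=5, C=8). One shortest path:
  1. pour(A -> B) -> (A=1 B=6 C=8)
  2. pour(A -> C) -> (A=0 B=6 C=9)
Reached target in 2 moves.

Answer: 2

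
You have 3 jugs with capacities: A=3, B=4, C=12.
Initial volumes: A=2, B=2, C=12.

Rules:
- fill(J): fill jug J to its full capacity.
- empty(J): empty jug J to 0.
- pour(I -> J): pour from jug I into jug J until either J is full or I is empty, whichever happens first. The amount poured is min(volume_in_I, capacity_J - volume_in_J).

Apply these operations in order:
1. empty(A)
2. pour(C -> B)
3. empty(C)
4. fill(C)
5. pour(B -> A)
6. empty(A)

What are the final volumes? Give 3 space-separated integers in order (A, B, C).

Step 1: empty(A) -> (A=0 B=2 C=12)
Step 2: pour(C -> B) -> (A=0 B=4 C=10)
Step 3: empty(C) -> (A=0 B=4 C=0)
Step 4: fill(C) -> (A=0 B=4 C=12)
Step 5: pour(B -> A) -> (A=3 B=1 C=12)
Step 6: empty(A) -> (A=0 B=1 C=12)

Answer: 0 1 12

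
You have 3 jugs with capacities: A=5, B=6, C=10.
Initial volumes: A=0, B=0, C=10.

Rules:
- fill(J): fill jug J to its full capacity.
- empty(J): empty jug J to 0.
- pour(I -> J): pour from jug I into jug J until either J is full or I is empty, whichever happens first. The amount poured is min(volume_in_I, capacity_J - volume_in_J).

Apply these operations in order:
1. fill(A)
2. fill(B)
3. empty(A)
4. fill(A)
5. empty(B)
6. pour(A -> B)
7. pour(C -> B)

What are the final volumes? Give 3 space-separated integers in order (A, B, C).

Step 1: fill(A) -> (A=5 B=0 C=10)
Step 2: fill(B) -> (A=5 B=6 C=10)
Step 3: empty(A) -> (A=0 B=6 C=10)
Step 4: fill(A) -> (A=5 B=6 C=10)
Step 5: empty(B) -> (A=5 B=0 C=10)
Step 6: pour(A -> B) -> (A=0 B=5 C=10)
Step 7: pour(C -> B) -> (A=0 B=6 C=9)

Answer: 0 6 9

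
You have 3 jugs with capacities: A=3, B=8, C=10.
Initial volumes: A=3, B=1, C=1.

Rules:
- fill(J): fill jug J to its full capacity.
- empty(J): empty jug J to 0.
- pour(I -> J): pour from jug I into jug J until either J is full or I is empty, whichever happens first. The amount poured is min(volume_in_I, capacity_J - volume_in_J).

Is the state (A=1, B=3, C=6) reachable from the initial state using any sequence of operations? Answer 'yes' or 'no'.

BFS explored all 270 reachable states.
Reachable set includes: (0,0,0), (0,0,1), (0,0,2), (0,0,3), (0,0,4), (0,0,5), (0,0,6), (0,0,7), (0,0,8), (0,0,9), (0,0,10), (0,1,0) ...
Target (A=1, B=3, C=6) not in reachable set → no.

Answer: no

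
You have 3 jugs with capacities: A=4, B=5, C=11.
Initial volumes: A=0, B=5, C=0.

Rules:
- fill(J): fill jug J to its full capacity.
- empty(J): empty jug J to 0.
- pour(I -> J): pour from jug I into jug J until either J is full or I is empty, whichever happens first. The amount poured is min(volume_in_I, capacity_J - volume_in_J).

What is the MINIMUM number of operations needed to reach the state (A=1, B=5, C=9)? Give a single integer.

Answer: 6

Derivation:
BFS from (A=0, B=5, C=0). One shortest path:
  1. pour(B -> A) -> (A=4 B=1 C=0)
  2. pour(A -> C) -> (A=0 B=1 C=4)
  3. pour(B -> A) -> (A=1 B=0 C=4)
  4. fill(B) -> (A=1 B=5 C=4)
  5. pour(B -> C) -> (A=1 B=0 C=9)
  6. fill(B) -> (A=1 B=5 C=9)
Reached target in 6 moves.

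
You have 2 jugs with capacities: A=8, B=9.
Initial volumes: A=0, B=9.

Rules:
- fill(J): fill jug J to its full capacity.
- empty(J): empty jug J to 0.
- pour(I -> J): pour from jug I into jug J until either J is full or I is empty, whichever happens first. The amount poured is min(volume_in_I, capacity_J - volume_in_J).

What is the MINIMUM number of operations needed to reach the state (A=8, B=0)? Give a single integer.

BFS from (A=0, B=9). One shortest path:
  1. fill(A) -> (A=8 B=9)
  2. empty(B) -> (A=8 B=0)
Reached target in 2 moves.

Answer: 2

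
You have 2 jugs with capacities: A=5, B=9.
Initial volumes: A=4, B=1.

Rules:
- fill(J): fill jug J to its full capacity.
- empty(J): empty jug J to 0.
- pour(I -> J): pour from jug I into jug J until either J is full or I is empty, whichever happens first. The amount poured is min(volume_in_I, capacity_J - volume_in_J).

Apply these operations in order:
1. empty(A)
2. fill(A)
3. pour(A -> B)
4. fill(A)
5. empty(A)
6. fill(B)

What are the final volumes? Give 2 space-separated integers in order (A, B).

Answer: 0 9

Derivation:
Step 1: empty(A) -> (A=0 B=1)
Step 2: fill(A) -> (A=5 B=1)
Step 3: pour(A -> B) -> (A=0 B=6)
Step 4: fill(A) -> (A=5 B=6)
Step 5: empty(A) -> (A=0 B=6)
Step 6: fill(B) -> (A=0 B=9)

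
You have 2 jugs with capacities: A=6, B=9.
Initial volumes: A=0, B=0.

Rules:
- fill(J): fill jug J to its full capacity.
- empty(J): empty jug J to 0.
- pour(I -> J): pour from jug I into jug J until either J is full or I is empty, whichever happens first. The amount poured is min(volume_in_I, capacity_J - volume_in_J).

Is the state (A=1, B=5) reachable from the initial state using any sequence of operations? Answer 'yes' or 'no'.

BFS explored all 10 reachable states.
Reachable set includes: (0,0), (0,3), (0,6), (0,9), (3,0), (3,9), (6,0), (6,3), (6,6), (6,9)
Target (A=1, B=5) not in reachable set → no.

Answer: no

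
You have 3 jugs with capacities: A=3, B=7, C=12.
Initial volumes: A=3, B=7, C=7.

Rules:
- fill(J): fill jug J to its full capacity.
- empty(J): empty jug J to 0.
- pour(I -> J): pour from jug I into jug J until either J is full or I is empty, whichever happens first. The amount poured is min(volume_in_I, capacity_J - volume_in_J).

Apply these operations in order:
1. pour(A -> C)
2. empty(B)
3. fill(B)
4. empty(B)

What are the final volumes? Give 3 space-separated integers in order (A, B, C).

Answer: 0 0 10

Derivation:
Step 1: pour(A -> C) -> (A=0 B=7 C=10)
Step 2: empty(B) -> (A=0 B=0 C=10)
Step 3: fill(B) -> (A=0 B=7 C=10)
Step 4: empty(B) -> (A=0 B=0 C=10)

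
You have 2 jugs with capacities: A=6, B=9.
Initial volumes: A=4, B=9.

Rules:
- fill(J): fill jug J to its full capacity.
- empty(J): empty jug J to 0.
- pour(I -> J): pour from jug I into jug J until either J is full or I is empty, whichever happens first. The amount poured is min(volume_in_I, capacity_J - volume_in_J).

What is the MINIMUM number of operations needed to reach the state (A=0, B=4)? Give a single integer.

BFS from (A=4, B=9). One shortest path:
  1. empty(B) -> (A=4 B=0)
  2. pour(A -> B) -> (A=0 B=4)
Reached target in 2 moves.

Answer: 2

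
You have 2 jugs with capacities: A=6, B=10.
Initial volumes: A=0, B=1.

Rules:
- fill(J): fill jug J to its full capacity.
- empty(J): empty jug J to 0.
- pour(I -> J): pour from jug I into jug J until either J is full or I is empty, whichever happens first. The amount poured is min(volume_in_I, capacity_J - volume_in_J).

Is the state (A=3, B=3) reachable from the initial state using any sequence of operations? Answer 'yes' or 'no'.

Answer: no

Derivation:
BFS explored all 32 reachable states.
Reachable set includes: (0,0), (0,1), (0,2), (0,3), (0,4), (0,5), (0,6), (0,7), (0,8), (0,9), (0,10), (1,0) ...
Target (A=3, B=3) not in reachable set → no.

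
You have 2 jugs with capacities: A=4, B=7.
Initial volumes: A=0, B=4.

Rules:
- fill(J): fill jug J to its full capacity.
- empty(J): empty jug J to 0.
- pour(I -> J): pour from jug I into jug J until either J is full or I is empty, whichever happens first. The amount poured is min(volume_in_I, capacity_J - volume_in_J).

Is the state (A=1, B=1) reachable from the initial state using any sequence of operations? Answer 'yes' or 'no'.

BFS explored all 22 reachable states.
Reachable set includes: (0,0), (0,1), (0,2), (0,3), (0,4), (0,5), (0,6), (0,7), (1,0), (1,7), (2,0), (2,7) ...
Target (A=1, B=1) not in reachable set → no.

Answer: no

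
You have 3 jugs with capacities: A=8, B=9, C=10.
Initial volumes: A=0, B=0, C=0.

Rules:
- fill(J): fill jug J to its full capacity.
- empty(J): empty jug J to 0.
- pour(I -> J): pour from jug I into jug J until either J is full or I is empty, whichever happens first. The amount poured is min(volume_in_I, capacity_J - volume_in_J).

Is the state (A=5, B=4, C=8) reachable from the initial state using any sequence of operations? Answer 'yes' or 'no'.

BFS explored all 486 reachable states.
Reachable set includes: (0,0,0), (0,0,1), (0,0,2), (0,0,3), (0,0,4), (0,0,5), (0,0,6), (0,0,7), (0,0,8), (0,0,9), (0,0,10), (0,1,0) ...
Target (A=5, B=4, C=8) not in reachable set → no.

Answer: no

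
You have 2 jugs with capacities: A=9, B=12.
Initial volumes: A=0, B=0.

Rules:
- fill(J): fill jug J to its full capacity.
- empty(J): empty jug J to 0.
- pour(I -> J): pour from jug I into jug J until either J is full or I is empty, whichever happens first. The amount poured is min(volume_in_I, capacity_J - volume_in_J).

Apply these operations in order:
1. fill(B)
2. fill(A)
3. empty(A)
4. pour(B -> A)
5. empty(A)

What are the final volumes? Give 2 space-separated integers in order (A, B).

Step 1: fill(B) -> (A=0 B=12)
Step 2: fill(A) -> (A=9 B=12)
Step 3: empty(A) -> (A=0 B=12)
Step 4: pour(B -> A) -> (A=9 B=3)
Step 5: empty(A) -> (A=0 B=3)

Answer: 0 3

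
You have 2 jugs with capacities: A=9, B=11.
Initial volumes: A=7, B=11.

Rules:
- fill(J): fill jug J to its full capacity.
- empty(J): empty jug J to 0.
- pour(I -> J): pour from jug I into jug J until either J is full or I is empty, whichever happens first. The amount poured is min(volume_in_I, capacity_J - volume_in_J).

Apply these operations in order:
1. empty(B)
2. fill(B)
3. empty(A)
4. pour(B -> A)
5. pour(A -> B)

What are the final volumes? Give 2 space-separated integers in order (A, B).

Answer: 0 11

Derivation:
Step 1: empty(B) -> (A=7 B=0)
Step 2: fill(B) -> (A=7 B=11)
Step 3: empty(A) -> (A=0 B=11)
Step 4: pour(B -> A) -> (A=9 B=2)
Step 5: pour(A -> B) -> (A=0 B=11)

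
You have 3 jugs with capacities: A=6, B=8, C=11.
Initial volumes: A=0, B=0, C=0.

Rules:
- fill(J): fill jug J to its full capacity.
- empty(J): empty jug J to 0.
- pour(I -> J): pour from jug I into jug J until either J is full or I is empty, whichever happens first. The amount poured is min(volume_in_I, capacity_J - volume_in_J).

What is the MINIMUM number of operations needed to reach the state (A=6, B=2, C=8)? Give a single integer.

BFS from (A=0, B=0, C=0). One shortest path:
  1. fill(B) -> (A=0 B=8 C=0)
  2. pour(B -> C) -> (A=0 B=0 C=8)
  3. fill(B) -> (A=0 B=8 C=8)
  4. pour(B -> A) -> (A=6 B=2 C=8)
Reached target in 4 moves.

Answer: 4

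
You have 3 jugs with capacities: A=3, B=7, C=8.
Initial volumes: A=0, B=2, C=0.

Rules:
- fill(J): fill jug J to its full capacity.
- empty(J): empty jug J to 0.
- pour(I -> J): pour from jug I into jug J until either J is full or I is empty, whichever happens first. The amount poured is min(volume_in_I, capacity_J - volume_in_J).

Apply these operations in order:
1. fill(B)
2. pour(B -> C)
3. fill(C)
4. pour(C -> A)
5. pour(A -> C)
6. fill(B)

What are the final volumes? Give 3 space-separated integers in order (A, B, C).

Answer: 0 7 8

Derivation:
Step 1: fill(B) -> (A=0 B=7 C=0)
Step 2: pour(B -> C) -> (A=0 B=0 C=7)
Step 3: fill(C) -> (A=0 B=0 C=8)
Step 4: pour(C -> A) -> (A=3 B=0 C=5)
Step 5: pour(A -> C) -> (A=0 B=0 C=8)
Step 6: fill(B) -> (A=0 B=7 C=8)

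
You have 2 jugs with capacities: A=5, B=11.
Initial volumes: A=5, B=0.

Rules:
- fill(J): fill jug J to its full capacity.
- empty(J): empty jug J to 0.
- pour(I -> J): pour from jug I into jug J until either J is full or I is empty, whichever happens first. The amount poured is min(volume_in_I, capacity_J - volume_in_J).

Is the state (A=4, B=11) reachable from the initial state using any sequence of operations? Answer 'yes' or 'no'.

Answer: yes

Derivation:
BFS from (A=5, B=0):
  1. pour(A -> B) -> (A=0 B=5)
  2. fill(A) -> (A=5 B=5)
  3. pour(A -> B) -> (A=0 B=10)
  4. fill(A) -> (A=5 B=10)
  5. pour(A -> B) -> (A=4 B=11)
Target reached → yes.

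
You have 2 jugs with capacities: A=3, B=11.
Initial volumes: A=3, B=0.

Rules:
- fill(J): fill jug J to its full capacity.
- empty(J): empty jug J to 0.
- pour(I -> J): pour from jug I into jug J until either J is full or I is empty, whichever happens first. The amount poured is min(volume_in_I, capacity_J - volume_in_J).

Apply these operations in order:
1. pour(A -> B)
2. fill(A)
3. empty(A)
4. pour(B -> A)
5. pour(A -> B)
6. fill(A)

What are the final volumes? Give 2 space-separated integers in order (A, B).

Step 1: pour(A -> B) -> (A=0 B=3)
Step 2: fill(A) -> (A=3 B=3)
Step 3: empty(A) -> (A=0 B=3)
Step 4: pour(B -> A) -> (A=3 B=0)
Step 5: pour(A -> B) -> (A=0 B=3)
Step 6: fill(A) -> (A=3 B=3)

Answer: 3 3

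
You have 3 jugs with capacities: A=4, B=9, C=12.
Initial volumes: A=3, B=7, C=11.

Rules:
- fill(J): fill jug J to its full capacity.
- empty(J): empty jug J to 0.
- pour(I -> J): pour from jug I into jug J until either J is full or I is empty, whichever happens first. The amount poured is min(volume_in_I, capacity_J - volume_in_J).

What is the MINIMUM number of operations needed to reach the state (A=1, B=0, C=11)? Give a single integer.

Answer: 2

Derivation:
BFS from (A=3, B=7, C=11). One shortest path:
  1. pour(A -> B) -> (A=1 B=9 C=11)
  2. empty(B) -> (A=1 B=0 C=11)
Reached target in 2 moves.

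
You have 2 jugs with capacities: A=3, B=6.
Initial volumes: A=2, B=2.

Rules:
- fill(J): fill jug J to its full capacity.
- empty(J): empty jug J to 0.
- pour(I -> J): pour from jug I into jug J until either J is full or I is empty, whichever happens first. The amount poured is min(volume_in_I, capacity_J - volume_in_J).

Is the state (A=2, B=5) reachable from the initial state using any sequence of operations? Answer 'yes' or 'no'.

Answer: no

Derivation:
BFS explored all 19 reachable states.
Reachable set includes: (0,0), (0,1), (0,2), (0,3), (0,4), (0,5), (0,6), (1,0), (1,6), (2,0), (2,2), (2,6) ...
Target (A=2, B=5) not in reachable set → no.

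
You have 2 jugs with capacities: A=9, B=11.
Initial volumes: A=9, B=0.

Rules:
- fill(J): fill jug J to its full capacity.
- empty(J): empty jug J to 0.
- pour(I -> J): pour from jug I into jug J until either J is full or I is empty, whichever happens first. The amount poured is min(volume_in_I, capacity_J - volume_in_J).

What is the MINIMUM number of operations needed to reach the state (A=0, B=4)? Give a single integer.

BFS from (A=9, B=0). One shortest path:
  1. empty(A) -> (A=0 B=0)
  2. fill(B) -> (A=0 B=11)
  3. pour(B -> A) -> (A=9 B=2)
  4. empty(A) -> (A=0 B=2)
  5. pour(B -> A) -> (A=2 B=0)
  6. fill(B) -> (A=2 B=11)
  7. pour(B -> A) -> (A=9 B=4)
  8. empty(A) -> (A=0 B=4)
Reached target in 8 moves.

Answer: 8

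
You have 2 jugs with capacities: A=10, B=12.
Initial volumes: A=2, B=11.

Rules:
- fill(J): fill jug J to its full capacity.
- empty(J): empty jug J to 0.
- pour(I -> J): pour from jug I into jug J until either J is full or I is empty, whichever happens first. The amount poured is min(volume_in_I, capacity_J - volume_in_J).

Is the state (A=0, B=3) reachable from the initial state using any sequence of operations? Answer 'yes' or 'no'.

Answer: yes

Derivation:
BFS from (A=2, B=11):
  1. pour(B -> A) -> (A=10 B=3)
  2. empty(A) -> (A=0 B=3)
Target reached → yes.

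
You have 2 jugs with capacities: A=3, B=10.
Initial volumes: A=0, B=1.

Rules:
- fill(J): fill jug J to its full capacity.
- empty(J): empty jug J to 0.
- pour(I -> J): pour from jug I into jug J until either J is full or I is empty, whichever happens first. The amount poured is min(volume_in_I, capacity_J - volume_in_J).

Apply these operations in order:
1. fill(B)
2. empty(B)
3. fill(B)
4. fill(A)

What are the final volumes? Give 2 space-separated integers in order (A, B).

Answer: 3 10

Derivation:
Step 1: fill(B) -> (A=0 B=10)
Step 2: empty(B) -> (A=0 B=0)
Step 3: fill(B) -> (A=0 B=10)
Step 4: fill(A) -> (A=3 B=10)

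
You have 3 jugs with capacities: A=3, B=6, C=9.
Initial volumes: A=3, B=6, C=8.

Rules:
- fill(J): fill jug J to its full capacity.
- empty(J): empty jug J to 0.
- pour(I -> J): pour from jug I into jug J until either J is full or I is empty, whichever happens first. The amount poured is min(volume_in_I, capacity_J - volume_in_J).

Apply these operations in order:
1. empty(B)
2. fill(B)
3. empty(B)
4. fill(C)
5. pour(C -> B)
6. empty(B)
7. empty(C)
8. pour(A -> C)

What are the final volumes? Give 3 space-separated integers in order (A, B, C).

Answer: 0 0 3

Derivation:
Step 1: empty(B) -> (A=3 B=0 C=8)
Step 2: fill(B) -> (A=3 B=6 C=8)
Step 3: empty(B) -> (A=3 B=0 C=8)
Step 4: fill(C) -> (A=3 B=0 C=9)
Step 5: pour(C -> B) -> (A=3 B=6 C=3)
Step 6: empty(B) -> (A=3 B=0 C=3)
Step 7: empty(C) -> (A=3 B=0 C=0)
Step 8: pour(A -> C) -> (A=0 B=0 C=3)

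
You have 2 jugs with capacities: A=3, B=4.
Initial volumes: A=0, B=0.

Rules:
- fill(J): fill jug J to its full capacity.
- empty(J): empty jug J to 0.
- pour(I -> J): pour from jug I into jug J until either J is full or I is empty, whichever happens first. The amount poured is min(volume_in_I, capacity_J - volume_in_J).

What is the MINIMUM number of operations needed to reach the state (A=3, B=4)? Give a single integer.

BFS from (A=0, B=0). One shortest path:
  1. fill(A) -> (A=3 B=0)
  2. fill(B) -> (A=3 B=4)
Reached target in 2 moves.

Answer: 2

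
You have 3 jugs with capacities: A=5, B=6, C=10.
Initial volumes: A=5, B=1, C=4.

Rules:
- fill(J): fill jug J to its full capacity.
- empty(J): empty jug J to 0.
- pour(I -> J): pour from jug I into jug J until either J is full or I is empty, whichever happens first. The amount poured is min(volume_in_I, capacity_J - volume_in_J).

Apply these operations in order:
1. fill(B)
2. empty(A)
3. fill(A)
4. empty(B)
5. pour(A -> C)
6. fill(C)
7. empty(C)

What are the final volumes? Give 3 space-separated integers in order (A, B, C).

Answer: 0 0 0

Derivation:
Step 1: fill(B) -> (A=5 B=6 C=4)
Step 2: empty(A) -> (A=0 B=6 C=4)
Step 3: fill(A) -> (A=5 B=6 C=4)
Step 4: empty(B) -> (A=5 B=0 C=4)
Step 5: pour(A -> C) -> (A=0 B=0 C=9)
Step 6: fill(C) -> (A=0 B=0 C=10)
Step 7: empty(C) -> (A=0 B=0 C=0)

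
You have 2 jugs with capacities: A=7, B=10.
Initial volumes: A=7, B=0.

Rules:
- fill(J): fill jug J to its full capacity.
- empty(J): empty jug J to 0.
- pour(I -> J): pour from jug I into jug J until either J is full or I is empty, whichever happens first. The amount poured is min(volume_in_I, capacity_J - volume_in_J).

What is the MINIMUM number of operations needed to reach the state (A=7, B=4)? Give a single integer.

Answer: 6

Derivation:
BFS from (A=7, B=0). One shortest path:
  1. pour(A -> B) -> (A=0 B=7)
  2. fill(A) -> (A=7 B=7)
  3. pour(A -> B) -> (A=4 B=10)
  4. empty(B) -> (A=4 B=0)
  5. pour(A -> B) -> (A=0 B=4)
  6. fill(A) -> (A=7 B=4)
Reached target in 6 moves.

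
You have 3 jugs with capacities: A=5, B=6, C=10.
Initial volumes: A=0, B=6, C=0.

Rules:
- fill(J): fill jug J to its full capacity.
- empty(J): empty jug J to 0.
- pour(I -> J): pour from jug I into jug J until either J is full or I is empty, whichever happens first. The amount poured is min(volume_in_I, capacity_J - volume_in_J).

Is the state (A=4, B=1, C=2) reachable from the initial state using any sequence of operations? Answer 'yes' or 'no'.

BFS explored all 282 reachable states.
Reachable set includes: (0,0,0), (0,0,1), (0,0,2), (0,0,3), (0,0,4), (0,0,5), (0,0,6), (0,0,7), (0,0,8), (0,0,9), (0,0,10), (0,1,0) ...
Target (A=4, B=1, C=2) not in reachable set → no.

Answer: no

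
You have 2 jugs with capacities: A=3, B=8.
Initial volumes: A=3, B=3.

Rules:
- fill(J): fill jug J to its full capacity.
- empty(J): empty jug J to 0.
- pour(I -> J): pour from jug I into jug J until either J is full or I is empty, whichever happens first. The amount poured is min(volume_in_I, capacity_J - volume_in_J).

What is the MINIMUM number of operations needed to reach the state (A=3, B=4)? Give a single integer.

BFS from (A=3, B=3). One shortest path:
  1. pour(A -> B) -> (A=0 B=6)
  2. fill(A) -> (A=3 B=6)
  3. pour(A -> B) -> (A=1 B=8)
  4. empty(B) -> (A=1 B=0)
  5. pour(A -> B) -> (A=0 B=1)
  6. fill(A) -> (A=3 B=1)
  7. pour(A -> B) -> (A=0 B=4)
  8. fill(A) -> (A=3 B=4)
Reached target in 8 moves.

Answer: 8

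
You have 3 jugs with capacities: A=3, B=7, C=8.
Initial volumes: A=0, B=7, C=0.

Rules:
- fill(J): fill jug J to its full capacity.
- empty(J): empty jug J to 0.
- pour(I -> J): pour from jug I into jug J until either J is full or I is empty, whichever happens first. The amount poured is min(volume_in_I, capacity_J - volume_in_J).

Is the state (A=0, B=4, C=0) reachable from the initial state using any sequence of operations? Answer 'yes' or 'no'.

BFS from (A=0, B=7, C=0):
  1. pour(B -> A) -> (A=3 B=4 C=0)
  2. empty(A) -> (A=0 B=4 C=0)
Target reached → yes.

Answer: yes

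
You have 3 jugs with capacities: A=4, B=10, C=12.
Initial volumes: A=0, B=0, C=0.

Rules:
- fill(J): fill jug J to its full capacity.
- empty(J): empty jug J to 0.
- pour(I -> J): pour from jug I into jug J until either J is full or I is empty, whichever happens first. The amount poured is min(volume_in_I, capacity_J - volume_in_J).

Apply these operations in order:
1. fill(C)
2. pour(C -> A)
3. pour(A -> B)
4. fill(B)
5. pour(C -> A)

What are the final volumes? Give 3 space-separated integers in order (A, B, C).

Answer: 4 10 4

Derivation:
Step 1: fill(C) -> (A=0 B=0 C=12)
Step 2: pour(C -> A) -> (A=4 B=0 C=8)
Step 3: pour(A -> B) -> (A=0 B=4 C=8)
Step 4: fill(B) -> (A=0 B=10 C=8)
Step 5: pour(C -> A) -> (A=4 B=10 C=4)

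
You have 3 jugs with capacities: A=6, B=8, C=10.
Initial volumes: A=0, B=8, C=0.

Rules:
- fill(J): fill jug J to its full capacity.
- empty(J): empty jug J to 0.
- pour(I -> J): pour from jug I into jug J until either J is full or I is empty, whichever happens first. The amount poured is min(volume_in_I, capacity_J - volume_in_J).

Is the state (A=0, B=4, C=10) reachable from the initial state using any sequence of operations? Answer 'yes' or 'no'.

BFS from (A=0, B=8, C=0):
  1. fill(A) -> (A=6 B=8 C=0)
  2. pour(A -> C) -> (A=0 B=8 C=6)
  3. pour(B -> C) -> (A=0 B=4 C=10)
Target reached → yes.

Answer: yes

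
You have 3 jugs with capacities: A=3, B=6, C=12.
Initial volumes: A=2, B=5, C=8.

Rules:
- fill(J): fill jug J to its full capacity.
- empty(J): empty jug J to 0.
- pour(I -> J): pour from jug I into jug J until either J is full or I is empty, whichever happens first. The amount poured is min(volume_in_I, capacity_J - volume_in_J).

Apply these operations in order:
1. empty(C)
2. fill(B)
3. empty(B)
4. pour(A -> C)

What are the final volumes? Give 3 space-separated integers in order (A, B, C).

Step 1: empty(C) -> (A=2 B=5 C=0)
Step 2: fill(B) -> (A=2 B=6 C=0)
Step 3: empty(B) -> (A=2 B=0 C=0)
Step 4: pour(A -> C) -> (A=0 B=0 C=2)

Answer: 0 0 2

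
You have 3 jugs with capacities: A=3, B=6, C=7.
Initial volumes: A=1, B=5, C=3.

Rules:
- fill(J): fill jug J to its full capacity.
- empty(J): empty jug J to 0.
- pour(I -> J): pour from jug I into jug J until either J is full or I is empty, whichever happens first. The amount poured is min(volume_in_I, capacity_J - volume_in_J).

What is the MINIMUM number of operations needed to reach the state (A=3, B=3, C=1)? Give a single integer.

Answer: 4

Derivation:
BFS from (A=1, B=5, C=3). One shortest path:
  1. fill(B) -> (A=1 B=6 C=3)
  2. empty(C) -> (A=1 B=6 C=0)
  3. pour(A -> C) -> (A=0 B=6 C=1)
  4. pour(B -> A) -> (A=3 B=3 C=1)
Reached target in 4 moves.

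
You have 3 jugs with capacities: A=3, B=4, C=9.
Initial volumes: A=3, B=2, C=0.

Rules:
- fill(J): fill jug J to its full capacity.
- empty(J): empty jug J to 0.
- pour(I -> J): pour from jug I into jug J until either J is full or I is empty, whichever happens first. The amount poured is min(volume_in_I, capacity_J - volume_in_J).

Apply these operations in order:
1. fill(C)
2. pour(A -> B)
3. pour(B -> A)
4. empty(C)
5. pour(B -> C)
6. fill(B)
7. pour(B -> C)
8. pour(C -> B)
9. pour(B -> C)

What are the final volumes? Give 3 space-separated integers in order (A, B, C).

Step 1: fill(C) -> (A=3 B=2 C=9)
Step 2: pour(A -> B) -> (A=1 B=4 C=9)
Step 3: pour(B -> A) -> (A=3 B=2 C=9)
Step 4: empty(C) -> (A=3 B=2 C=0)
Step 5: pour(B -> C) -> (A=3 B=0 C=2)
Step 6: fill(B) -> (A=3 B=4 C=2)
Step 7: pour(B -> C) -> (A=3 B=0 C=6)
Step 8: pour(C -> B) -> (A=3 B=4 C=2)
Step 9: pour(B -> C) -> (A=3 B=0 C=6)

Answer: 3 0 6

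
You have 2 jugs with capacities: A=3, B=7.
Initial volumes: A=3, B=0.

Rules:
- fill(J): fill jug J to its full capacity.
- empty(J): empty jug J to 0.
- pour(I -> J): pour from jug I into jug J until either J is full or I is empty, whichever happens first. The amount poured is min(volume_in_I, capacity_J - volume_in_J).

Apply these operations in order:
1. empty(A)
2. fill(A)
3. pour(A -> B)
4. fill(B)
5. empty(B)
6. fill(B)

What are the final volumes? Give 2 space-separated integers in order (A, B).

Step 1: empty(A) -> (A=0 B=0)
Step 2: fill(A) -> (A=3 B=0)
Step 3: pour(A -> B) -> (A=0 B=3)
Step 4: fill(B) -> (A=0 B=7)
Step 5: empty(B) -> (A=0 B=0)
Step 6: fill(B) -> (A=0 B=7)

Answer: 0 7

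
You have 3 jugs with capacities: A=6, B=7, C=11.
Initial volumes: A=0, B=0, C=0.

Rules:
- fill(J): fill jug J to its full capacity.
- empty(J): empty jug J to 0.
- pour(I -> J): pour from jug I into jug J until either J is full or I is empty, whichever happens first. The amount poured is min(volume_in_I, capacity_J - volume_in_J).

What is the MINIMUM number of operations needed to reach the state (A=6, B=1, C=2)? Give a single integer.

BFS from (A=0, B=0, C=0). One shortest path:
  1. fill(A) -> (A=6 B=0 C=0)
  2. fill(B) -> (A=6 B=7 C=0)
  3. pour(A -> C) -> (A=0 B=7 C=6)
  4. pour(B -> C) -> (A=0 B=2 C=11)
  5. empty(C) -> (A=0 B=2 C=0)
  6. pour(B -> C) -> (A=0 B=0 C=2)
  7. fill(B) -> (A=0 B=7 C=2)
  8. pour(B -> A) -> (A=6 B=1 C=2)
Reached target in 8 moves.

Answer: 8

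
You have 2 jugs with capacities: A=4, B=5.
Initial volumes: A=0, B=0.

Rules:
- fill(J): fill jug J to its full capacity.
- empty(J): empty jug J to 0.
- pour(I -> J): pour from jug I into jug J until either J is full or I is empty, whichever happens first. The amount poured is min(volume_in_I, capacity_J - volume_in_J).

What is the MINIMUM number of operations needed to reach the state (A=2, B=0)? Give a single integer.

Answer: 8

Derivation:
BFS from (A=0, B=0). One shortest path:
  1. fill(B) -> (A=0 B=5)
  2. pour(B -> A) -> (A=4 B=1)
  3. empty(A) -> (A=0 B=1)
  4. pour(B -> A) -> (A=1 B=0)
  5. fill(B) -> (A=1 B=5)
  6. pour(B -> A) -> (A=4 B=2)
  7. empty(A) -> (A=0 B=2)
  8. pour(B -> A) -> (A=2 B=0)
Reached target in 8 moves.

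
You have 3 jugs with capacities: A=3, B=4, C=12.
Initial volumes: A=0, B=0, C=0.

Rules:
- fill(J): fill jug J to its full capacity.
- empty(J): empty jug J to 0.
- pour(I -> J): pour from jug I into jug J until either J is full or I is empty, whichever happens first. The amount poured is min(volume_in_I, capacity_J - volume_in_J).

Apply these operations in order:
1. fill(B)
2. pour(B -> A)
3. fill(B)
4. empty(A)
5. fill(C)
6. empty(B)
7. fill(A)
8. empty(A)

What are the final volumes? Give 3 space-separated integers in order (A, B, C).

Answer: 0 0 12

Derivation:
Step 1: fill(B) -> (A=0 B=4 C=0)
Step 2: pour(B -> A) -> (A=3 B=1 C=0)
Step 3: fill(B) -> (A=3 B=4 C=0)
Step 4: empty(A) -> (A=0 B=4 C=0)
Step 5: fill(C) -> (A=0 B=4 C=12)
Step 6: empty(B) -> (A=0 B=0 C=12)
Step 7: fill(A) -> (A=3 B=0 C=12)
Step 8: empty(A) -> (A=0 B=0 C=12)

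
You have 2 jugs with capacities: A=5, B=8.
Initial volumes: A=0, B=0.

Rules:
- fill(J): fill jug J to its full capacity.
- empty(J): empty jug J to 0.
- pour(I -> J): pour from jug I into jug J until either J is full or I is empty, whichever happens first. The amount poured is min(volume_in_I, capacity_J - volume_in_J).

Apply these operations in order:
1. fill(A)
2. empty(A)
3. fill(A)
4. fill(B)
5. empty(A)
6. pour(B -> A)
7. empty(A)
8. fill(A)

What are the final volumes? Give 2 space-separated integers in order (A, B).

Answer: 5 3

Derivation:
Step 1: fill(A) -> (A=5 B=0)
Step 2: empty(A) -> (A=0 B=0)
Step 3: fill(A) -> (A=5 B=0)
Step 4: fill(B) -> (A=5 B=8)
Step 5: empty(A) -> (A=0 B=8)
Step 6: pour(B -> A) -> (A=5 B=3)
Step 7: empty(A) -> (A=0 B=3)
Step 8: fill(A) -> (A=5 B=3)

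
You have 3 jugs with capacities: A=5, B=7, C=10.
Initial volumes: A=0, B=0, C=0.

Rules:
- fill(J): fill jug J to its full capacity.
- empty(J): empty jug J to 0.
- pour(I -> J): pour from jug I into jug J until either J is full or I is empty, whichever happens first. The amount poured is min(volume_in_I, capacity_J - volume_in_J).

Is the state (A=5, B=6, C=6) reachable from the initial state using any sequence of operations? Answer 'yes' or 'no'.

Answer: yes

Derivation:
BFS from (A=0, B=0, C=0):
  1. fill(B) -> (A=0 B=7 C=0)
  2. pour(B -> C) -> (A=0 B=0 C=7)
  3. fill(B) -> (A=0 B=7 C=7)
  4. pour(B -> C) -> (A=0 B=4 C=10)
  5. pour(B -> A) -> (A=4 B=0 C=10)
  6. pour(C -> B) -> (A=4 B=7 C=3)
  7. empty(B) -> (A=4 B=0 C=3)
  8. pour(C -> B) -> (A=4 B=3 C=0)
  9. fill(C) -> (A=4 B=3 C=10)
  10. pour(C -> B) -> (A=4 B=7 C=6)
  11. pour(B -> A) -> (A=5 B=6 C=6)
Target reached → yes.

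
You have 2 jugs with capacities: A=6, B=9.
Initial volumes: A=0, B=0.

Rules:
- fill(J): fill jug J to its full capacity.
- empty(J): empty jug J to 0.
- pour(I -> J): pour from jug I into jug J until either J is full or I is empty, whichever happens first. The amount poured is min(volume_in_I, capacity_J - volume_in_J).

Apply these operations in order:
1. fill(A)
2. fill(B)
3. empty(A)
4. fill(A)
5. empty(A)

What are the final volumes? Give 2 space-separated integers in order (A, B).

Step 1: fill(A) -> (A=6 B=0)
Step 2: fill(B) -> (A=6 B=9)
Step 3: empty(A) -> (A=0 B=9)
Step 4: fill(A) -> (A=6 B=9)
Step 5: empty(A) -> (A=0 B=9)

Answer: 0 9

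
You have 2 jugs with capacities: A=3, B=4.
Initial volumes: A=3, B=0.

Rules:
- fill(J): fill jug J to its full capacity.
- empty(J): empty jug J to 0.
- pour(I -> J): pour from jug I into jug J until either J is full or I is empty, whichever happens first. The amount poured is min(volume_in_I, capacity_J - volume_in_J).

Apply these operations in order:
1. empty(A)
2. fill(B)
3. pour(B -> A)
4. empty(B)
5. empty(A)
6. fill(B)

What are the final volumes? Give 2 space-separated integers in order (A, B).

Answer: 0 4

Derivation:
Step 1: empty(A) -> (A=0 B=0)
Step 2: fill(B) -> (A=0 B=4)
Step 3: pour(B -> A) -> (A=3 B=1)
Step 4: empty(B) -> (A=3 B=0)
Step 5: empty(A) -> (A=0 B=0)
Step 6: fill(B) -> (A=0 B=4)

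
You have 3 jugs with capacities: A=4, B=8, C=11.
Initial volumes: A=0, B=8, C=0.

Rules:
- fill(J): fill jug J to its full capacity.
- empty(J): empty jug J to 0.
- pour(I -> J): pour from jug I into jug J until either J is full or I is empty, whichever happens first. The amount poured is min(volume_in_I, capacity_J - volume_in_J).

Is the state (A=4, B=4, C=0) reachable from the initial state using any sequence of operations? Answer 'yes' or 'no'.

Answer: yes

Derivation:
BFS from (A=0, B=8, C=0):
  1. pour(B -> A) -> (A=4 B=4 C=0)
Target reached → yes.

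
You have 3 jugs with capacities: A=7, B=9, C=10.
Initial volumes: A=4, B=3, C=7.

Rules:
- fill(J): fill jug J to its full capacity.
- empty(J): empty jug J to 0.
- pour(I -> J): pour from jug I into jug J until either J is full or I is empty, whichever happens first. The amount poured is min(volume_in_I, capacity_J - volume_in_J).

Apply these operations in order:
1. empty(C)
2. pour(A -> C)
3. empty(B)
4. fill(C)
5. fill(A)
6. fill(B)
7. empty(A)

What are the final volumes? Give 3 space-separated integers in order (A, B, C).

Answer: 0 9 10

Derivation:
Step 1: empty(C) -> (A=4 B=3 C=0)
Step 2: pour(A -> C) -> (A=0 B=3 C=4)
Step 3: empty(B) -> (A=0 B=0 C=4)
Step 4: fill(C) -> (A=0 B=0 C=10)
Step 5: fill(A) -> (A=7 B=0 C=10)
Step 6: fill(B) -> (A=7 B=9 C=10)
Step 7: empty(A) -> (A=0 B=9 C=10)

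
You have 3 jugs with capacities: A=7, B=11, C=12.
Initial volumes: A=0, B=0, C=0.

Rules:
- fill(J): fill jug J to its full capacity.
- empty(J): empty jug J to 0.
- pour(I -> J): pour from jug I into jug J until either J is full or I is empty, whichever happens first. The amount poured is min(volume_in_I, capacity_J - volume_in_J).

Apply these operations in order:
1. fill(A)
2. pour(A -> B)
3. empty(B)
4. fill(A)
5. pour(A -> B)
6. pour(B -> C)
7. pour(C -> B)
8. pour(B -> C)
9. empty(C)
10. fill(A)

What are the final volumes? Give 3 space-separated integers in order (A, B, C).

Step 1: fill(A) -> (A=7 B=0 C=0)
Step 2: pour(A -> B) -> (A=0 B=7 C=0)
Step 3: empty(B) -> (A=0 B=0 C=0)
Step 4: fill(A) -> (A=7 B=0 C=0)
Step 5: pour(A -> B) -> (A=0 B=7 C=0)
Step 6: pour(B -> C) -> (A=0 B=0 C=7)
Step 7: pour(C -> B) -> (A=0 B=7 C=0)
Step 8: pour(B -> C) -> (A=0 B=0 C=7)
Step 9: empty(C) -> (A=0 B=0 C=0)
Step 10: fill(A) -> (A=7 B=0 C=0)

Answer: 7 0 0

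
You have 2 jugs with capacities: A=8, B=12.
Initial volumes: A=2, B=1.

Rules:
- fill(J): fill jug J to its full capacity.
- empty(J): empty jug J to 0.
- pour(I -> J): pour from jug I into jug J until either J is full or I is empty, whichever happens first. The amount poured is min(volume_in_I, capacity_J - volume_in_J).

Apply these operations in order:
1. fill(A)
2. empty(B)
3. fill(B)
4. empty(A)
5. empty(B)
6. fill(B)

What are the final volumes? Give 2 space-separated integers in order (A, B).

Step 1: fill(A) -> (A=8 B=1)
Step 2: empty(B) -> (A=8 B=0)
Step 3: fill(B) -> (A=8 B=12)
Step 4: empty(A) -> (A=0 B=12)
Step 5: empty(B) -> (A=0 B=0)
Step 6: fill(B) -> (A=0 B=12)

Answer: 0 12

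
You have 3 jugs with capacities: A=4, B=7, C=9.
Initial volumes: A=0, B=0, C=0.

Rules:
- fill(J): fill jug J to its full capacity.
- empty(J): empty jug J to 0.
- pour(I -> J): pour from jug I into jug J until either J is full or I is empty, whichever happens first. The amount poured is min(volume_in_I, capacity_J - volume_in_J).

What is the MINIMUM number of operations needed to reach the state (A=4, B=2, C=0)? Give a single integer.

Answer: 5

Derivation:
BFS from (A=0, B=0, C=0). One shortest path:
  1. fill(A) -> (A=4 B=0 C=0)
  2. fill(C) -> (A=4 B=0 C=9)
  3. pour(C -> B) -> (A=4 B=7 C=2)
  4. empty(B) -> (A=4 B=0 C=2)
  5. pour(C -> B) -> (A=4 B=2 C=0)
Reached target in 5 moves.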